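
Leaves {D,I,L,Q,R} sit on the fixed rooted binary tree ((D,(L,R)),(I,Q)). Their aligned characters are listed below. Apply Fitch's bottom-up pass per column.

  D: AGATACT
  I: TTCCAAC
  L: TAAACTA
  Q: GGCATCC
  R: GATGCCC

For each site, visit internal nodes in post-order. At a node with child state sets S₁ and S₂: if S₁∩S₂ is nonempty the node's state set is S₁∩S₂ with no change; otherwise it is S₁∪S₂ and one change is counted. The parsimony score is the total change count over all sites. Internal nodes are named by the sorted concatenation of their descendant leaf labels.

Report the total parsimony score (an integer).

16

[col 0] LR: children L:{T}, R:{G} ∪→ {G,T}; cost 1
[col 0] DLR: children D:{A}, LR:{G,T} ∪→ {A,G,T}; cost 1
[col 0] IQ: children I:{T}, Q:{G} ∪→ {G,T}; cost 1
[col 0] DILQR: children DLR:{A,G,T}, IQ:{G,T} ∩→ {G,T}; cost 0
[col 1] LR: children L:{A}, R:{A} ∩→ {A}; cost 0
[col 1] DLR: children D:{G}, LR:{A} ∪→ {A,G}; cost 1
[col 1] IQ: children I:{T}, Q:{G} ∪→ {G,T}; cost 1
[col 1] DILQR: children DLR:{A,G}, IQ:{G,T} ∩→ {G}; cost 0
[col 2] LR: children L:{A}, R:{T} ∪→ {A,T}; cost 1
[col 2] DLR: children D:{A}, LR:{A,T} ∩→ {A}; cost 0
[col 2] IQ: children I:{C}, Q:{C} ∩→ {C}; cost 0
[col 2] DILQR: children DLR:{A}, IQ:{C} ∪→ {A,C}; cost 1
[col 3] LR: children L:{A}, R:{G} ∪→ {A,G}; cost 1
[col 3] DLR: children D:{T}, LR:{A,G} ∪→ {A,G,T}; cost 1
[col 3] IQ: children I:{C}, Q:{A} ∪→ {A,C}; cost 1
[col 3] DILQR: children DLR:{A,G,T}, IQ:{A,C} ∩→ {A}; cost 0
[col 4] LR: children L:{C}, R:{C} ∩→ {C}; cost 0
[col 4] DLR: children D:{A}, LR:{C} ∪→ {A,C}; cost 1
[col 4] IQ: children I:{A}, Q:{T} ∪→ {A,T}; cost 1
[col 4] DILQR: children DLR:{A,C}, IQ:{A,T} ∩→ {A}; cost 0
[col 5] LR: children L:{T}, R:{C} ∪→ {C,T}; cost 1
[col 5] DLR: children D:{C}, LR:{C,T} ∩→ {C}; cost 0
[col 5] IQ: children I:{A}, Q:{C} ∪→ {A,C}; cost 1
[col 5] DILQR: children DLR:{C}, IQ:{A,C} ∩→ {C}; cost 0
[col 6] LR: children L:{A}, R:{C} ∪→ {A,C}; cost 1
[col 6] DLR: children D:{T}, LR:{A,C} ∪→ {A,C,T}; cost 1
[col 6] IQ: children I:{C}, Q:{C} ∩→ {C}; cost 0
[col 6] DILQR: children DLR:{A,C,T}, IQ:{C} ∩→ {C}; cost 0
per-site changes: [3, 2, 2, 3, 2, 2, 2]; total = 16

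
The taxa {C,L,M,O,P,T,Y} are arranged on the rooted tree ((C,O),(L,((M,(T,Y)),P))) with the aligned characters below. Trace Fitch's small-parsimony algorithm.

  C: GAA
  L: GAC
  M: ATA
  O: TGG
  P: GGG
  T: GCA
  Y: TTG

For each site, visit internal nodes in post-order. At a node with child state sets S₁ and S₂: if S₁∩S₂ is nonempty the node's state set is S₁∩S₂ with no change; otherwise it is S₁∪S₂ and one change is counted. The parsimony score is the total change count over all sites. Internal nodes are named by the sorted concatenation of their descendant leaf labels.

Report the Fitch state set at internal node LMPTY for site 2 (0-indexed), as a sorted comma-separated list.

A,C,G

CO@0: {G} ∪ {T} = {G,T} (union, +1)
TY@0: {G} ∪ {T} = {G,T} (union, +1)
MTY@0: {A} ∪ {G,T} = {A,G,T} (union, +1)
MPTY@0: {A,G,T} ∩ {G} = {G} (intersection, +0)
LMPTY@0: {G} ∩ {G} = {G} (intersection, +0)
CLMOPTY@0: {G,T} ∩ {G} = {G} (intersection, +0)
CO@1: {A} ∪ {G} = {A,G} (union, +1)
TY@1: {C} ∪ {T} = {C,T} (union, +1)
MTY@1: {T} ∩ {C,T} = {T} (intersection, +0)
MPTY@1: {T} ∪ {G} = {G,T} (union, +1)
LMPTY@1: {A} ∪ {G,T} = {A,G,T} (union, +1)
CLMOPTY@1: {A,G} ∩ {A,G,T} = {A,G} (intersection, +0)
CO@2: {A} ∪ {G} = {A,G} (union, +1)
TY@2: {A} ∪ {G} = {A,G} (union, +1)
MTY@2: {A} ∩ {A,G} = {A} (intersection, +0)
MPTY@2: {A} ∪ {G} = {A,G} (union, +1)
LMPTY@2: {C} ∪ {A,G} = {A,C,G} (union, +1)
CLMOPTY@2: {A,G} ∩ {A,C,G} = {A,G} (intersection, +0)
per-site changes: [3, 4, 4]; total = 11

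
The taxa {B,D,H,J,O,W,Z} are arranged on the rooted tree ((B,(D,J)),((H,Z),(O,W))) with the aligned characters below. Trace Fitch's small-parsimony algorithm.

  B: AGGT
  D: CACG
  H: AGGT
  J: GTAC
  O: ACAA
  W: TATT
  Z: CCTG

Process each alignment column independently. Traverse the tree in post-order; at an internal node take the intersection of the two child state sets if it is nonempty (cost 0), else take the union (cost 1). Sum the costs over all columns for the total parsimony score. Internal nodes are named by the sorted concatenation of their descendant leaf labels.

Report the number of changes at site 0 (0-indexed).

site 0, node DJ: D={C} ∪ J={G} → {C,G} (+1)
site 0, node BDJ: B={A} ∪ DJ={C,G} → {A,C,G} (+1)
site 0, node HZ: H={A} ∪ Z={C} → {A,C} (+1)
site 0, node OW: O={A} ∪ W={T} → {A,T} (+1)
site 0, node HOWZ: HZ={A,C} ∩ OW={A,T} → {A} (+0)
site 0, node BDHJOWZ: BDJ={A,C,G} ∩ HOWZ={A} → {A} (+0)
site 1, node DJ: D={A} ∪ J={T} → {A,T} (+1)
site 1, node BDJ: B={G} ∪ DJ={A,T} → {A,G,T} (+1)
site 1, node HZ: H={G} ∪ Z={C} → {C,G} (+1)
site 1, node OW: O={C} ∪ W={A} → {A,C} (+1)
site 1, node HOWZ: HZ={C,G} ∩ OW={A,C} → {C} (+0)
site 1, node BDHJOWZ: BDJ={A,G,T} ∪ HOWZ={C} → {A,C,G,T} (+1)
site 2, node DJ: D={C} ∪ J={A} → {A,C} (+1)
site 2, node BDJ: B={G} ∪ DJ={A,C} → {A,C,G} (+1)
site 2, node HZ: H={G} ∪ Z={T} → {G,T} (+1)
site 2, node OW: O={A} ∪ W={T} → {A,T} (+1)
site 2, node HOWZ: HZ={G,T} ∩ OW={A,T} → {T} (+0)
site 2, node BDHJOWZ: BDJ={A,C,G} ∪ HOWZ={T} → {A,C,G,T} (+1)
site 3, node DJ: D={G} ∪ J={C} → {C,G} (+1)
site 3, node BDJ: B={T} ∪ DJ={C,G} → {C,G,T} (+1)
site 3, node HZ: H={T} ∪ Z={G} → {G,T} (+1)
site 3, node OW: O={A} ∪ W={T} → {A,T} (+1)
site 3, node HOWZ: HZ={G,T} ∩ OW={A,T} → {T} (+0)
site 3, node BDHJOWZ: BDJ={C,G,T} ∩ HOWZ={T} → {T} (+0)
per-site changes: [4, 5, 5, 4]; total = 18

4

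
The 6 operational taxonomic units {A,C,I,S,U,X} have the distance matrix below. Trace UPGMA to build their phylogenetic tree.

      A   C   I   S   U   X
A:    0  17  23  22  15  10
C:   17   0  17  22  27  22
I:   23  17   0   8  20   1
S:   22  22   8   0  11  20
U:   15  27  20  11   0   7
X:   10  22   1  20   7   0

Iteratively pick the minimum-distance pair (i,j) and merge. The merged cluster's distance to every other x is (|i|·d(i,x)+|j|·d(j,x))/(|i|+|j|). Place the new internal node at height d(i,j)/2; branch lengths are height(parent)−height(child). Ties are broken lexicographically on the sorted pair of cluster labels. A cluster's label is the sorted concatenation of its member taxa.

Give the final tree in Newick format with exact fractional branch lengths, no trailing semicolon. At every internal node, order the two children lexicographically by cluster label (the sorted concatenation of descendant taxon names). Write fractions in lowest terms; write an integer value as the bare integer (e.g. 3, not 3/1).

((A:17/2,C:17/2):11/8,((I:1/2,X:1/2):51/8,(S:11/2,U:11/2):11/8):3)

1. join I+X (d=1) ⇒ IX; edges |I|=1/2, |X|=1/2
  updated: d(A,IX)=33/2, d(C,IX)=39/2, d(IX,S)=14, d(IX,U)=27/2
2. join S+U (d=11) ⇒ SU; edges |S|=11/2, |U|=11/2
  updated: d(A,SU)=37/2, d(C,SU)=49/2, d(IX,SU)=55/4
3. join IX+SU (d=55/4) ⇒ ISUX; edges |IX|=51/8, |SU|=11/8
  updated: d(A,ISUX)=35/2, d(C,ISUX)=22
4. join A+C (d=17) ⇒ AC; edges |A|=17/2, |C|=17/2
  updated: d(AC,ISUX)=79/4
5. join AC+ISUX (d=79/4) ⇒ ACISUX; edges |AC|=11/8, |ISUX|=3
final tree: ((A:17/2,C:17/2):11/8,((I:1/2,X:1/2):51/8,(S:11/2,U:11/2):11/8):3)
total length: 329/8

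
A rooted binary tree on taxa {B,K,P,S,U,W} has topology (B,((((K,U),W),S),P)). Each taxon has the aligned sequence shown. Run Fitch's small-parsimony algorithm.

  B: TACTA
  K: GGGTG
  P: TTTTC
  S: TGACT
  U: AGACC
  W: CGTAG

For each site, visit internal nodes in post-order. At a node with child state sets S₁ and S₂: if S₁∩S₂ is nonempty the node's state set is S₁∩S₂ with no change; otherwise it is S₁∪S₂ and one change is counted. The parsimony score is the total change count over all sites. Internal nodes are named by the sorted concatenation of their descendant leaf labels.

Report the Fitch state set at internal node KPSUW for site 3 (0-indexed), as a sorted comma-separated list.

site 0, node KU: K={G} ∪ U={A} → {A,G} (+1)
site 0, node KUW: KU={A,G} ∪ W={C} → {A,C,G} (+1)
site 0, node KSUW: KUW={A,C,G} ∪ S={T} → {A,C,G,T} (+1)
site 0, node KPSUW: KSUW={A,C,G,T} ∩ P={T} → {T} (+0)
site 0, node BKPSUW: B={T} ∩ KPSUW={T} → {T} (+0)
site 1, node KU: K={G} ∩ U={G} → {G} (+0)
site 1, node KUW: KU={G} ∩ W={G} → {G} (+0)
site 1, node KSUW: KUW={G} ∩ S={G} → {G} (+0)
site 1, node KPSUW: KSUW={G} ∪ P={T} → {G,T} (+1)
site 1, node BKPSUW: B={A} ∪ KPSUW={G,T} → {A,G,T} (+1)
site 2, node KU: K={G} ∪ U={A} → {A,G} (+1)
site 2, node KUW: KU={A,G} ∪ W={T} → {A,G,T} (+1)
site 2, node KSUW: KUW={A,G,T} ∩ S={A} → {A} (+0)
site 2, node KPSUW: KSUW={A} ∪ P={T} → {A,T} (+1)
site 2, node BKPSUW: B={C} ∪ KPSUW={A,T} → {A,C,T} (+1)
site 3, node KU: K={T} ∪ U={C} → {C,T} (+1)
site 3, node KUW: KU={C,T} ∪ W={A} → {A,C,T} (+1)
site 3, node KSUW: KUW={A,C,T} ∩ S={C} → {C} (+0)
site 3, node KPSUW: KSUW={C} ∪ P={T} → {C,T} (+1)
site 3, node BKPSUW: B={T} ∩ KPSUW={C,T} → {T} (+0)
site 4, node KU: K={G} ∪ U={C} → {C,G} (+1)
site 4, node KUW: KU={C,G} ∩ W={G} → {G} (+0)
site 4, node KSUW: KUW={G} ∪ S={T} → {G,T} (+1)
site 4, node KPSUW: KSUW={G,T} ∪ P={C} → {C,G,T} (+1)
site 4, node BKPSUW: B={A} ∪ KPSUW={C,G,T} → {A,C,G,T} (+1)
per-site changes: [3, 2, 4, 3, 4]; total = 16

C,T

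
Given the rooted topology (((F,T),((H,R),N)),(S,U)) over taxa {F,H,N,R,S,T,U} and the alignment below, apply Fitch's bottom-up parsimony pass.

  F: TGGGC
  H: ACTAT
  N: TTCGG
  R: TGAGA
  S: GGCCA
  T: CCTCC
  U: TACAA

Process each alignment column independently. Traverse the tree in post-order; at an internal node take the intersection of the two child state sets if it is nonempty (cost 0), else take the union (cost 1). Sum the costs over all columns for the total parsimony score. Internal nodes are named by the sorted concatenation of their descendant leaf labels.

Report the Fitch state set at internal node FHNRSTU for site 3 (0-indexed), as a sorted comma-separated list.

site 0, node FT: F={T} ∪ T={C} → {C,T} (+1)
site 0, node HR: H={A} ∪ R={T} → {A,T} (+1)
site 0, node HNR: HR={A,T} ∩ N={T} → {T} (+0)
site 0, node FHNRT: FT={C,T} ∩ HNR={T} → {T} (+0)
site 0, node SU: S={G} ∪ U={T} → {G,T} (+1)
site 0, node FHNRSTU: FHNRT={T} ∩ SU={G,T} → {T} (+0)
site 1, node FT: F={G} ∪ T={C} → {C,G} (+1)
site 1, node HR: H={C} ∪ R={G} → {C,G} (+1)
site 1, node HNR: HR={C,G} ∪ N={T} → {C,G,T} (+1)
site 1, node FHNRT: FT={C,G} ∩ HNR={C,G,T} → {C,G} (+0)
site 1, node SU: S={G} ∪ U={A} → {A,G} (+1)
site 1, node FHNRSTU: FHNRT={C,G} ∩ SU={A,G} → {G} (+0)
site 2, node FT: F={G} ∪ T={T} → {G,T} (+1)
site 2, node HR: H={T} ∪ R={A} → {A,T} (+1)
site 2, node HNR: HR={A,T} ∪ N={C} → {A,C,T} (+1)
site 2, node FHNRT: FT={G,T} ∩ HNR={A,C,T} → {T} (+0)
site 2, node SU: S={C} ∩ U={C} → {C} (+0)
site 2, node FHNRSTU: FHNRT={T} ∪ SU={C} → {C,T} (+1)
site 3, node FT: F={G} ∪ T={C} → {C,G} (+1)
site 3, node HR: H={A} ∪ R={G} → {A,G} (+1)
site 3, node HNR: HR={A,G} ∩ N={G} → {G} (+0)
site 3, node FHNRT: FT={C,G} ∩ HNR={G} → {G} (+0)
site 3, node SU: S={C} ∪ U={A} → {A,C} (+1)
site 3, node FHNRSTU: FHNRT={G} ∪ SU={A,C} → {A,C,G} (+1)
site 4, node FT: F={C} ∩ T={C} → {C} (+0)
site 4, node HR: H={T} ∪ R={A} → {A,T} (+1)
site 4, node HNR: HR={A,T} ∪ N={G} → {A,G,T} (+1)
site 4, node FHNRT: FT={C} ∪ HNR={A,G,T} → {A,C,G,T} (+1)
site 4, node SU: S={A} ∩ U={A} → {A} (+0)
site 4, node FHNRSTU: FHNRT={A,C,G,T} ∩ SU={A} → {A} (+0)
per-site changes: [3, 4, 4, 4, 3]; total = 18

A,C,G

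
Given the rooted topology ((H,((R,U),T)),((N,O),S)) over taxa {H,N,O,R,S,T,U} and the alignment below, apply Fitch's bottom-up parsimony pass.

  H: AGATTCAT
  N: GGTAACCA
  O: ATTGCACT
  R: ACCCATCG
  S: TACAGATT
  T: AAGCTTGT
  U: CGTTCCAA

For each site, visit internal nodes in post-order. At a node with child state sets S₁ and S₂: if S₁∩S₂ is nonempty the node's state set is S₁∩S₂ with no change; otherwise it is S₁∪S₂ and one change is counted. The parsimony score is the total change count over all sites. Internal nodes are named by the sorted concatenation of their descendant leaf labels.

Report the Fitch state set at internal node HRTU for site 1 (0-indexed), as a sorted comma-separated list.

site 0, node RU: R={A} ∪ U={C} → {A,C} (+1)
site 0, node RTU: RU={A,C} ∩ T={A} → {A} (+0)
site 0, node HRTU: H={A} ∩ RTU={A} → {A} (+0)
site 0, node NO: N={G} ∪ O={A} → {A,G} (+1)
site 0, node NOS: NO={A,G} ∪ S={T} → {A,G,T} (+1)
site 0, node HNORSTU: HRTU={A} ∩ NOS={A,G,T} → {A} (+0)
site 1, node RU: R={C} ∪ U={G} → {C,G} (+1)
site 1, node RTU: RU={C,G} ∪ T={A} → {A,C,G} (+1)
site 1, node HRTU: H={G} ∩ RTU={A,C,G} → {G} (+0)
site 1, node NO: N={G} ∪ O={T} → {G,T} (+1)
site 1, node NOS: NO={G,T} ∪ S={A} → {A,G,T} (+1)
site 1, node HNORSTU: HRTU={G} ∩ NOS={A,G,T} → {G} (+0)
site 2, node RU: R={C} ∪ U={T} → {C,T} (+1)
site 2, node RTU: RU={C,T} ∪ T={G} → {C,G,T} (+1)
site 2, node HRTU: H={A} ∪ RTU={C,G,T} → {A,C,G,T} (+1)
site 2, node NO: N={T} ∩ O={T} → {T} (+0)
site 2, node NOS: NO={T} ∪ S={C} → {C,T} (+1)
site 2, node HNORSTU: HRTU={A,C,G,T} ∩ NOS={C,T} → {C,T} (+0)
site 3, node RU: R={C} ∪ U={T} → {C,T} (+1)
site 3, node RTU: RU={C,T} ∩ T={C} → {C} (+0)
site 3, node HRTU: H={T} ∪ RTU={C} → {C,T} (+1)
site 3, node NO: N={A} ∪ O={G} → {A,G} (+1)
site 3, node NOS: NO={A,G} ∩ S={A} → {A} (+0)
site 3, node HNORSTU: HRTU={C,T} ∪ NOS={A} → {A,C,T} (+1)
site 4, node RU: R={A} ∪ U={C} → {A,C} (+1)
site 4, node RTU: RU={A,C} ∪ T={T} → {A,C,T} (+1)
site 4, node HRTU: H={T} ∩ RTU={A,C,T} → {T} (+0)
site 4, node NO: N={A} ∪ O={C} → {A,C} (+1)
site 4, node NOS: NO={A,C} ∪ S={G} → {A,C,G} (+1)
site 4, node HNORSTU: HRTU={T} ∪ NOS={A,C,G} → {A,C,G,T} (+1)
site 5, node RU: R={T} ∪ U={C} → {C,T} (+1)
site 5, node RTU: RU={C,T} ∩ T={T} → {T} (+0)
site 5, node HRTU: H={C} ∪ RTU={T} → {C,T} (+1)
site 5, node NO: N={C} ∪ O={A} → {A,C} (+1)
site 5, node NOS: NO={A,C} ∩ S={A} → {A} (+0)
site 5, node HNORSTU: HRTU={C,T} ∪ NOS={A} → {A,C,T} (+1)
site 6, node RU: R={C} ∪ U={A} → {A,C} (+1)
site 6, node RTU: RU={A,C} ∪ T={G} → {A,C,G} (+1)
site 6, node HRTU: H={A} ∩ RTU={A,C,G} → {A} (+0)
site 6, node NO: N={C} ∩ O={C} → {C} (+0)
site 6, node NOS: NO={C} ∪ S={T} → {C,T} (+1)
site 6, node HNORSTU: HRTU={A} ∪ NOS={C,T} → {A,C,T} (+1)
site 7, node RU: R={G} ∪ U={A} → {A,G} (+1)
site 7, node RTU: RU={A,G} ∪ T={T} → {A,G,T} (+1)
site 7, node HRTU: H={T} ∩ RTU={A,G,T} → {T} (+0)
site 7, node NO: N={A} ∪ O={T} → {A,T} (+1)
site 7, node NOS: NO={A,T} ∩ S={T} → {T} (+0)
site 7, node HNORSTU: HRTU={T} ∩ NOS={T} → {T} (+0)
per-site changes: [3, 4, 4, 4, 5, 4, 4, 3]; total = 31

G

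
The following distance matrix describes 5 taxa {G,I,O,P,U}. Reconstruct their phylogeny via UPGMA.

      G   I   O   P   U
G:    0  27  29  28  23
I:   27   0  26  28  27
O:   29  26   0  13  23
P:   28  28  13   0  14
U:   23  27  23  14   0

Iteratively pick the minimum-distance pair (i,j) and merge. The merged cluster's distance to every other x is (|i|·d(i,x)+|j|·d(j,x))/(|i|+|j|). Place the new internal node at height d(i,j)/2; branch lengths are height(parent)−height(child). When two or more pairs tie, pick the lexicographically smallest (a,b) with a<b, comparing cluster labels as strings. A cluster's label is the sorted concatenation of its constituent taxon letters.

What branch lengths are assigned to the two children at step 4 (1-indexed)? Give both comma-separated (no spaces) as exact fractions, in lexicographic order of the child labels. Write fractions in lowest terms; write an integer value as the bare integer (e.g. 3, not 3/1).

iteration 1: select O,P (d=13); attach at lengths (13/2, 13/2); label the merged cluster OP
  updated: d(G,OP)=57/2, d(I,OP)=27, d(OP,U)=37/2
iteration 2: select OP,U (d=37/2); attach at lengths (11/4, 37/4); label the merged cluster OPU
  updated: d(G,OPU)=80/3, d(I,OPU)=27
iteration 3: select G,OPU (d=80/3); attach at lengths (40/3, 49/12); label the merged cluster GOPU
  updated: d(GOPU,I)=27
iteration 4: select GOPU,I (d=27); attach at lengths (1/6, 27/2); label the merged cluster GIOPU
final tree: ((G:40/3,((O:13/2,P:13/2):11/4,U:37/4):49/12):1/6,I:27/2)
total length: 673/12

1/6,27/2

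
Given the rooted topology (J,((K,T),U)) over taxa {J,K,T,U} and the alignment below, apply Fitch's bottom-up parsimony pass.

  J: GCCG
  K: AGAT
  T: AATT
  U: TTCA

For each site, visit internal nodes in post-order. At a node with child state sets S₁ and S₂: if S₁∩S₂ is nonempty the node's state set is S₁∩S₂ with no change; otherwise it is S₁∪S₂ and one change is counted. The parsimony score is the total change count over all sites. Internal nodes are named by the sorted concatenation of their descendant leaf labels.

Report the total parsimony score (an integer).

site 0, node KT: K={A} ∩ T={A} → {A} (+0)
site 0, node KTU: KT={A} ∪ U={T} → {A,T} (+1)
site 0, node JKTU: J={G} ∪ KTU={A,T} → {A,G,T} (+1)
site 1, node KT: K={G} ∪ T={A} → {A,G} (+1)
site 1, node KTU: KT={A,G} ∪ U={T} → {A,G,T} (+1)
site 1, node JKTU: J={C} ∪ KTU={A,G,T} → {A,C,G,T} (+1)
site 2, node KT: K={A} ∪ T={T} → {A,T} (+1)
site 2, node KTU: KT={A,T} ∪ U={C} → {A,C,T} (+1)
site 2, node JKTU: J={C} ∩ KTU={A,C,T} → {C} (+0)
site 3, node KT: K={T} ∩ T={T} → {T} (+0)
site 3, node KTU: KT={T} ∪ U={A} → {A,T} (+1)
site 3, node JKTU: J={G} ∪ KTU={A,T} → {A,G,T} (+1)
per-site changes: [2, 3, 2, 2]; total = 9

9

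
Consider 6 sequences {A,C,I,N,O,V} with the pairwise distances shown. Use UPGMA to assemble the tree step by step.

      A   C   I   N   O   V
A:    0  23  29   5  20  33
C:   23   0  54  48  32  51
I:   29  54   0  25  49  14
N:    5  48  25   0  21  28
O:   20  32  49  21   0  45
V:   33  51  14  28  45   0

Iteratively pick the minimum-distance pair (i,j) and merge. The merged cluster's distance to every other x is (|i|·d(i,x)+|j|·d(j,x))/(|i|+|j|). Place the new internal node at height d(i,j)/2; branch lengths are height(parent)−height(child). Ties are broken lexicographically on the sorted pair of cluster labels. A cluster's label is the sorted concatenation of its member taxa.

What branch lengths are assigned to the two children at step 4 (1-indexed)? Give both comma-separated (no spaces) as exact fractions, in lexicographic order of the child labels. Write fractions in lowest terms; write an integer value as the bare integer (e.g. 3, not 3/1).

83/12,103/6

iteration 1: select A,N (d=5); attach at lengths (5/2, 5/2); label the merged cluster AN
  updated: d(AN,C)=71/2, d(AN,I)=27, d(AN,O)=41/2, d(AN,V)=61/2
iteration 2: select I,V (d=14); attach at lengths (7, 7); label the merged cluster IV
  updated: d(AN,IV)=115/4, d(C,IV)=105/2, d(IV,O)=47
iteration 3: select AN,O (d=41/2); attach at lengths (31/4, 41/4); label the merged cluster ANO
  updated: d(ANO,C)=103/3, d(ANO,IV)=209/6
iteration 4: select ANO,C (d=103/3); attach at lengths (83/12, 103/6); label the merged cluster ACNO
  updated: d(ACNO,IV)=157/4
iteration 5: select ACNO,IV (d=157/4); attach at lengths (59/24, 101/8); label the merged cluster ACINOV
final tree: ((((A:5/2,N:5/2):31/4,O:41/4):83/12,C:103/6):59/24,(I:7,V:7):101/8)
total length: 457/6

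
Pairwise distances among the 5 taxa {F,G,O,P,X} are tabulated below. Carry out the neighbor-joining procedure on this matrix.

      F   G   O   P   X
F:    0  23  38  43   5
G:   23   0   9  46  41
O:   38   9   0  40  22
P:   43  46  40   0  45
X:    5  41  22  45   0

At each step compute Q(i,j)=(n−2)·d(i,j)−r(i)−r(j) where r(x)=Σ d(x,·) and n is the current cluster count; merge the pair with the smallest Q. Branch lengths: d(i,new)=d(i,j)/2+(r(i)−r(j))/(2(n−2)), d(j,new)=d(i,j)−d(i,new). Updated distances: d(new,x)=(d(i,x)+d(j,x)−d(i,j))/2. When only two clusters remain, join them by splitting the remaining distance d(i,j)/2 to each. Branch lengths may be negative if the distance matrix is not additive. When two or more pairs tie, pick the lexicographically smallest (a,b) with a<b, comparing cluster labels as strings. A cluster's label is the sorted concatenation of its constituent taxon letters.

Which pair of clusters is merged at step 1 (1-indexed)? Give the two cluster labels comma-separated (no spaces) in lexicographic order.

step 1: merge (F,X) at d=5, Q=-207; branch lengths F→11/6, X→19/6; new cluster FX
  updated: d(FX,G)=59/2, d(FX,O)=55/2, d(FX,P)=83/2
step 2: merge (FX,P) at d=83/2, Q=-143; branch lengths FX→27/2, P→28; new cluster FPX
  updated: d(FPX,G)=17, d(FPX,O)=13
step 3: merge (FPX,G) at d=17, Q=-39; branch lengths FPX→21/2, G→13/2; new cluster FGPX
  updated: d(FGPX,O)=5/2
step 4: merge (FGPX,O) at d=5/2; branch lengths FGPX→5/4, O→5/4; new cluster FGOPX
final tree: ((((F:11/6,X:19/6):27/2,P:28):21/2,G:13/2):5/4,O:5/4)
total length: 66

F,X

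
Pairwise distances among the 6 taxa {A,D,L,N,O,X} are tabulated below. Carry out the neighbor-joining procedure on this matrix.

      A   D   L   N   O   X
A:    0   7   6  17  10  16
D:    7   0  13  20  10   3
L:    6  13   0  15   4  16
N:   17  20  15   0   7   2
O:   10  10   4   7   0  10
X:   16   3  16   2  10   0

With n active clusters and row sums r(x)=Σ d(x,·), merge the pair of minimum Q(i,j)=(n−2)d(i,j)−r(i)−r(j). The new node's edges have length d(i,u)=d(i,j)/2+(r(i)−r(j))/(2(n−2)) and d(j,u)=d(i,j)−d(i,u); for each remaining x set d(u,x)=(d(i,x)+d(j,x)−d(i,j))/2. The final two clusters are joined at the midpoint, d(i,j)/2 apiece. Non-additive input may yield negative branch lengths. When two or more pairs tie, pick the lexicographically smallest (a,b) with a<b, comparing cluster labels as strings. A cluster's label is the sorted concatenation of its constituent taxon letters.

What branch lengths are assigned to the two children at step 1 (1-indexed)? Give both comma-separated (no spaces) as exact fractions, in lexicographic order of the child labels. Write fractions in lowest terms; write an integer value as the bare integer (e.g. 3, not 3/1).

11/4,-3/4

iteration 1: select N,X (d=2, Q=-100); attach at lengths (11/4, -3/4); label the merged cluster NX
  updated: d(A,NX)=31/2, d(D,NX)=21/2, d(L,NX)=29/2, d(NX,O)=15/2
iteration 2: select A,D (d=7, Q=-58); attach at lengths (19/6, 23/6); label the merged cluster AD
  updated: d(AD,L)=6, d(AD,NX)=19/2, d(AD,O)=13/2
iteration 3: select AD,L (d=6, Q=-69/2); attach at lengths (19/8, 29/8); label the merged cluster ADL
  updated: d(ADL,NX)=9, d(ADL,O)=9/4
iteration 4: select ADL,NX (d=9, Q=-75/4); attach at lengths (15/8, 57/8); label the merged cluster ADLNX
  updated: d(ADLNX,O)=3/8
iteration 5: select ADLNX,O (d=3/8); attach at lengths (3/16, 3/16); label the merged cluster ADLNOX
final tree: ((((A:19/6,D:23/6):19/8,L:29/8):15/8,(N:11/4,X:-3/4):57/8):3/16,O:3/16)
total length: 195/8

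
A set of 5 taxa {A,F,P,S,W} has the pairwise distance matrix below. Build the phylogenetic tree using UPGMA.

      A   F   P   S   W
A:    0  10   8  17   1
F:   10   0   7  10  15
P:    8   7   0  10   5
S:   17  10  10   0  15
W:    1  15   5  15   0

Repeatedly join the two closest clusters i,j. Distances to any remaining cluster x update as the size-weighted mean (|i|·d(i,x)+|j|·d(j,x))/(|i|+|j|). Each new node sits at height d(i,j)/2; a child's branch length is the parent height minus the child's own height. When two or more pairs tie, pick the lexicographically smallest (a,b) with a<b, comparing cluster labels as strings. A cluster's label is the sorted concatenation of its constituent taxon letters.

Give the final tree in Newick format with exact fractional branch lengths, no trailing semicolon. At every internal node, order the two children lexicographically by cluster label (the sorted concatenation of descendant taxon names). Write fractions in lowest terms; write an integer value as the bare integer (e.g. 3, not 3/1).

iteration 1: select A,W (d=1); attach at lengths (1/2, 1/2); label the merged cluster AW
  updated: d(AW,F)=25/2, d(AW,P)=13/2, d(AW,S)=16
iteration 2: select AW,P (d=13/2); attach at lengths (11/4, 13/4); label the merged cluster APW
  updated: d(APW,F)=32/3, d(APW,S)=14
iteration 3: select F,S (d=10); attach at lengths (5, 5); label the merged cluster FS
  updated: d(APW,FS)=37/3
iteration 4: select APW,FS (d=37/3); attach at lengths (35/12, 7/6); label the merged cluster AFPSW
final tree: (((A:1/2,W:1/2):11/4,P:13/4):35/12,(F:5,S:5):7/6)
total length: 253/12

(((A:1/2,W:1/2):11/4,P:13/4):35/12,(F:5,S:5):7/6)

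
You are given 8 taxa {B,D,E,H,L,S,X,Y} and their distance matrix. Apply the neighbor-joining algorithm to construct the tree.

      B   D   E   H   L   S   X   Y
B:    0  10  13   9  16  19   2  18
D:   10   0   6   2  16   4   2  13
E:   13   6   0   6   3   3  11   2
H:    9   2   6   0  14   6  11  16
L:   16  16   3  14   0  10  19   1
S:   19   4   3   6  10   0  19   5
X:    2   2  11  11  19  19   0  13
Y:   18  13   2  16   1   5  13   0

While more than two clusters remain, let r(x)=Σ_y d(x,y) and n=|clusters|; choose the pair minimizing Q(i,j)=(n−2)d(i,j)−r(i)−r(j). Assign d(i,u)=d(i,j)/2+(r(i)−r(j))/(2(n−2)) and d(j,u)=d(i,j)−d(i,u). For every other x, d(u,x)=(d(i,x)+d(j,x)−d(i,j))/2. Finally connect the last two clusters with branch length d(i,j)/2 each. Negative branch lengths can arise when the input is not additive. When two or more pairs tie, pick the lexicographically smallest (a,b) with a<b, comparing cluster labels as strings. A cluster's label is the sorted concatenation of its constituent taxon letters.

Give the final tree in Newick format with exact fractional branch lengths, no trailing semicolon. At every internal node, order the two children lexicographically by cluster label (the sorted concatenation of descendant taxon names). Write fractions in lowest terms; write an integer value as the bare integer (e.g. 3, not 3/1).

step 1: merge (B,X) at d=2, Q=-152; branch lengths B→11/6, X→1/6; new cluster BX
  updated: d(BX,D)=5, d(BX,E)=11, d(BX,H)=9, d(BX,L)=33/2, d(BX,S)=18, d(BX,Y)=29/2
step 2: merge (L,Y) at d=1, Q=-107; branch lengths L→7/5, Y→-2/5; new cluster LY
  updated: d(BX,LY)=15, d(D,LY)=14, d(E,LY)=2, d(H,LY)=29/2, d(LY,S)=7
step 3: merge (E,LY) at d=2, Q=-145/2; branch lengths E→-33/16, LY→65/16; new cluster ELY
  updated: d(BX,ELY)=12, d(D,ELY)=9, d(ELY,H)=37/4, d(ELY,S)=4
step 4: merge (ELY,S) at d=4, Q=-217/4; branch lengths ELY→19/8, S→13/8; new cluster ELSY
  updated: d(BX,ELSY)=13, d(D,ELSY)=9/2, d(ELSY,H)=45/8
step 5: merge (BX,D) at d=5, Q=-57/2; branch lengths BX→51/8, D→-11/8; new cluster BDX
  updated: d(BDX,ELSY)=25/4, d(BDX,H)=3
step 6: merge (BDX,ELSY) at d=25/4, Q=-119/8; branch lengths BDX→29/16, ELSY→71/16; new cluster BDELSXY
  updated: d(BDELSXY,H)=19/16
step 7: merge (BDELSXY,H) at d=19/16; branch lengths BDELSXY→19/32, H→19/32; new cluster BDEHLSXY
final tree: ((((B:11/6,X:1/6):51/8,D:-11/8):29/16,((E:-33/16,(L:7/5,Y:-2/5):65/16):19/8,S:13/8):71/16):19/32,H:19/32)
total length: 343/16

((((B:11/6,X:1/6):51/8,D:-11/8):29/16,((E:-33/16,(L:7/5,Y:-2/5):65/16):19/8,S:13/8):71/16):19/32,H:19/32)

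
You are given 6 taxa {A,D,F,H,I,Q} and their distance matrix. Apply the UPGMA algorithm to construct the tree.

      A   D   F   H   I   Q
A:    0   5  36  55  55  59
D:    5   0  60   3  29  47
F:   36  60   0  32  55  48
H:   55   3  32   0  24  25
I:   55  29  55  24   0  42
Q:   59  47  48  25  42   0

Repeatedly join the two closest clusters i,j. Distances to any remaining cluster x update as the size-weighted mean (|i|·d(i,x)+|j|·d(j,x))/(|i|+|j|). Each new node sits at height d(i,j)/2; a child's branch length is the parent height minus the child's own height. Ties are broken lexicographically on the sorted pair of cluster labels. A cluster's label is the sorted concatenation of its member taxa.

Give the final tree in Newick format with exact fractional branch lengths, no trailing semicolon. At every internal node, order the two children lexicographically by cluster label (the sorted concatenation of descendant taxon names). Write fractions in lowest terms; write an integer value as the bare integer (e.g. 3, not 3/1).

((A:18,F:18):81/16,(((D:3/2,H:3/2):47/4,I:53/4):23/4,Q:19):65/16)

iteration 1: select D,H (d=3); attach at lengths (3/2, 3/2); label the merged cluster DH
  updated: d(A,DH)=30, d(DH,F)=46, d(DH,I)=53/2, d(DH,Q)=36
iteration 2: select DH,I (d=53/2); attach at lengths (47/4, 53/4); label the merged cluster DHI
  updated: d(A,DHI)=115/3, d(DHI,F)=49, d(DHI,Q)=38
iteration 3: select A,F (d=36); attach at lengths (18, 18); label the merged cluster AF
  updated: d(AF,DHI)=131/3, d(AF,Q)=107/2
iteration 4: select DHI,Q (d=38); attach at lengths (23/4, 19); label the merged cluster DHIQ
  updated: d(AF,DHIQ)=369/8
iteration 5: select AF,DHIQ (d=369/8); attach at lengths (81/16, 65/16); label the merged cluster ADFHIQ
final tree: ((A:18,F:18):81/16,(((D:3/2,H:3/2):47/4,I:53/4):23/4,Q:19):65/16)
total length: 783/8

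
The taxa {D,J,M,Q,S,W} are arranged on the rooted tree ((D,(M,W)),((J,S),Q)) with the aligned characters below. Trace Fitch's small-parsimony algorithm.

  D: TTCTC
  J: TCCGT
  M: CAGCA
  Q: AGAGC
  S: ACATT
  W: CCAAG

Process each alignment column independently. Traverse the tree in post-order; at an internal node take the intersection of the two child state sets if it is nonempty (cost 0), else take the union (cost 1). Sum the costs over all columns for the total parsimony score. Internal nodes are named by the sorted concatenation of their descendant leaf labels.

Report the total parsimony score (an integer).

MW@0: {C} ∩ {C} = {C} (intersection, +0)
DMW@0: {T} ∪ {C} = {C,T} (union, +1)
JS@0: {T} ∪ {A} = {A,T} (union, +1)
JQS@0: {A,T} ∩ {A} = {A} (intersection, +0)
DJMQSW@0: {C,T} ∪ {A} = {A,C,T} (union, +1)
MW@1: {A} ∪ {C} = {A,C} (union, +1)
DMW@1: {T} ∪ {A,C} = {A,C,T} (union, +1)
JS@1: {C} ∩ {C} = {C} (intersection, +0)
JQS@1: {C} ∪ {G} = {C,G} (union, +1)
DJMQSW@1: {A,C,T} ∩ {C,G} = {C} (intersection, +0)
MW@2: {G} ∪ {A} = {A,G} (union, +1)
DMW@2: {C} ∪ {A,G} = {A,C,G} (union, +1)
JS@2: {C} ∪ {A} = {A,C} (union, +1)
JQS@2: {A,C} ∩ {A} = {A} (intersection, +0)
DJMQSW@2: {A,C,G} ∩ {A} = {A} (intersection, +0)
MW@3: {C} ∪ {A} = {A,C} (union, +1)
DMW@3: {T} ∪ {A,C} = {A,C,T} (union, +1)
JS@3: {G} ∪ {T} = {G,T} (union, +1)
JQS@3: {G,T} ∩ {G} = {G} (intersection, +0)
DJMQSW@3: {A,C,T} ∪ {G} = {A,C,G,T} (union, +1)
MW@4: {A} ∪ {G} = {A,G} (union, +1)
DMW@4: {C} ∪ {A,G} = {A,C,G} (union, +1)
JS@4: {T} ∩ {T} = {T} (intersection, +0)
JQS@4: {T} ∪ {C} = {C,T} (union, +1)
DJMQSW@4: {A,C,G} ∩ {C,T} = {C} (intersection, +0)
per-site changes: [3, 3, 3, 4, 3]; total = 16

16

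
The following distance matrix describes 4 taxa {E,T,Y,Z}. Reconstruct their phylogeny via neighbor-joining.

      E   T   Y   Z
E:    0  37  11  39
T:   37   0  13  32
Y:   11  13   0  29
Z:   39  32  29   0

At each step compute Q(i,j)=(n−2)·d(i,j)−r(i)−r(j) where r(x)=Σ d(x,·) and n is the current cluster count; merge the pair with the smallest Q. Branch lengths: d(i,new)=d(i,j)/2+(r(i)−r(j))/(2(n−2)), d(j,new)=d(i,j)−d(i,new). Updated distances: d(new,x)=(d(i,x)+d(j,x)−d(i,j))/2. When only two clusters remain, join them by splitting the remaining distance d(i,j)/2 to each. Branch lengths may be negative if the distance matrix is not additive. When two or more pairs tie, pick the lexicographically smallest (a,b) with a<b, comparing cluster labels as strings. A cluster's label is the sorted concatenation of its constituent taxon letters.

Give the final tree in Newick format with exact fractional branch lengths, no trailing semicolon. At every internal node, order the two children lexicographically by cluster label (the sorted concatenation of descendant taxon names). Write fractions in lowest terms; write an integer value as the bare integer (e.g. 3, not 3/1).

1. join E+Y (d=11, Q=-118) ⇒ EY; edges |E|=14, |Y|=-3
  updated: d(EY,T)=39/2, d(EY,Z)=57/2
2. join EY+T (d=39/2, Q=-80) ⇒ ETY; edges |EY|=8, |T|=23/2
  updated: d(ETY,Z)=41/2
3. join ETY+Z (d=41/2) ⇒ ETYZ; edges |ETY|=41/4, |Z|=41/4
final tree: (((E:14,Y:-3):8,T:23/2):41/4,Z:41/4)
total length: 51

(((E:14,Y:-3):8,T:23/2):41/4,Z:41/4)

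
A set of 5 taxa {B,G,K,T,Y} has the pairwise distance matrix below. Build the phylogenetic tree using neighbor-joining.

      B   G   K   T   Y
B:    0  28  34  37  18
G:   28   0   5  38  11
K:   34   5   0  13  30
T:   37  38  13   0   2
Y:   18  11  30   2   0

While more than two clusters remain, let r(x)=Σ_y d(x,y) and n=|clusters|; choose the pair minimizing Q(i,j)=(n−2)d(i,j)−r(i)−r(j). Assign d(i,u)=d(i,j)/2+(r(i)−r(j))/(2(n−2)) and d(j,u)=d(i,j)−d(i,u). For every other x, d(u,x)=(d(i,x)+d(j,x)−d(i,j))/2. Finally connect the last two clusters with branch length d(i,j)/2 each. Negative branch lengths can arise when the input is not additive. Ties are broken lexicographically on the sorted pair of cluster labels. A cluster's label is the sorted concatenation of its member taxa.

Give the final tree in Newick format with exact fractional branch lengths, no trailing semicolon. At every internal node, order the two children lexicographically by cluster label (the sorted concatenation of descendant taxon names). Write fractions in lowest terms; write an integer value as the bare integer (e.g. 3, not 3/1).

(((B:71/4,(G:5/2,K:5/2):43/4):35/4,T:7):-5/2,Y:-5/2)

iteration 1: select G,K (d=5, Q=-149); attach at lengths (5/2, 5/2); label the merged cluster GK
  updated: d(B,GK)=57/2, d(GK,T)=23, d(GK,Y)=18
iteration 2: select B,GK (d=57/2, Q=-96); attach at lengths (71/4, 43/4); label the merged cluster BGK
  updated: d(BGK,T)=63/4, d(BGK,Y)=15/4
iteration 3: select BGK,T (d=63/4, Q=-43/2); attach at lengths (35/4, 7); label the merged cluster BGKT
  updated: d(BGKT,Y)=-5
iteration 4: select BGKT,Y (d=-5); attach at lengths (-5/2, -5/2); label the merged cluster BGKTY
final tree: (((B:71/4,(G:5/2,K:5/2):43/4):35/4,T:7):-5/2,Y:-5/2)
total length: 177/4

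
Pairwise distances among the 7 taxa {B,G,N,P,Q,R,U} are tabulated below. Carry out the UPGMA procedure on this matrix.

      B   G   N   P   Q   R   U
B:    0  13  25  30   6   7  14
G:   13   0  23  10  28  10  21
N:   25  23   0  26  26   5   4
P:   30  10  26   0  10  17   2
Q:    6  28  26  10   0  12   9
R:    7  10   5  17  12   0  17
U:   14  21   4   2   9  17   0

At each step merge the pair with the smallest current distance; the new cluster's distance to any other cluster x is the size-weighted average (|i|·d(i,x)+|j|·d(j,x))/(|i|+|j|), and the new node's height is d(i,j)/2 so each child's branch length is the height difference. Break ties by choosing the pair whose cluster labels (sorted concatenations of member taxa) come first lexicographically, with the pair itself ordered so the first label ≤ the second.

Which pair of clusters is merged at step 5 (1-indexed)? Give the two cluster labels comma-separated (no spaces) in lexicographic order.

GPU,NR

iteration 1: select P,U (d=2); attach at lengths (1, 1); label the merged cluster PU
  updated: d(B,PU)=22, d(G,PU)=31/2, d(N,PU)=15, d(PU,Q)=19/2, d(PU,R)=17
iteration 2: select N,R (d=5); attach at lengths (5/2, 5/2); label the merged cluster NR
  updated: d(B,NR)=16, d(G,NR)=33/2, d(NR,PU)=16, d(NR,Q)=19
iteration 3: select B,Q (d=6); attach at lengths (3, 3); label the merged cluster BQ
  updated: d(BQ,G)=41/2, d(BQ,NR)=35/2, d(BQ,PU)=63/4
iteration 4: select G,PU (d=31/2); attach at lengths (31/4, 27/4); label the merged cluster GPU
  updated: d(BQ,GPU)=52/3, d(GPU,NR)=97/6
iteration 5: select GPU,NR (d=97/6); attach at lengths (1/3, 67/12); label the merged cluster GNPRU
  updated: d(BQ,GNPRU)=87/5
iteration 6: select BQ,GNPRU (d=87/5); attach at lengths (57/10, 37/60); label the merged cluster BGNPQRU
final tree: ((B:3,Q:3):57/10,((G:31/4,(P:1,U:1):27/4):1/3,(N:5/2,R:5/2):67/12):37/60)
total length: 596/15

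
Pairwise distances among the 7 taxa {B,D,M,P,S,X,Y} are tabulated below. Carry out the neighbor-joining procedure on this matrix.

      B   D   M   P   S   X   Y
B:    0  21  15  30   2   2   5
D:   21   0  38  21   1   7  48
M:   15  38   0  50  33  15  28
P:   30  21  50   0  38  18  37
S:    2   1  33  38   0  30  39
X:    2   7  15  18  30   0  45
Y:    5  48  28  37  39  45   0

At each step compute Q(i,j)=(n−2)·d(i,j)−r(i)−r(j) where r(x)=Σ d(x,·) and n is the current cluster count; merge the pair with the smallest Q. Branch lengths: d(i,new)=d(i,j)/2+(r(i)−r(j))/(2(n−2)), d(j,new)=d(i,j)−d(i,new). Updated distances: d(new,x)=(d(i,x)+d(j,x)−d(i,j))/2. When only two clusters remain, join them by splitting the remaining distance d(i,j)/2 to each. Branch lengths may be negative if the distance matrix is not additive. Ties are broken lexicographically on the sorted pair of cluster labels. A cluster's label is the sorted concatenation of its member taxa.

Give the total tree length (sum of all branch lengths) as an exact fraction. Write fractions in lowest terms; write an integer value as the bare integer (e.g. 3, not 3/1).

1049/16

iteration 1: select D,S (d=1, Q=-274); attach at lengths (-1/5, 6/5); label the merged cluster DS
  updated: d(B,DS)=11, d(DS,M)=35, d(DS,P)=29, d(DS,X)=18, d(DS,Y)=43
iteration 2: select B,Y (d=5, Q=-201); attach at lengths (-75/8, 115/8); label the merged cluster BY
  updated: d(BY,DS)=49/2, d(BY,M)=19, d(BY,P)=31, d(BY,X)=21
iteration 3: select BY,M (d=19, Q=-315/2); attach at lengths (67/12, 161/12); label the merged cluster BMY
  updated: d(BMY,DS)=81/4, d(BMY,P)=31, d(BMY,X)=17/2
iteration 4: select BMY,X (d=17/2, Q=-349/4); attach at lengths (129/16, 7/16); label the merged cluster BMXY
  updated: d(BMXY,DS)=119/8, d(BMXY,P)=81/4
iteration 5: select BMXY,DS (d=119/8, Q=-513/8); attach at lengths (49/16, 189/16); label the merged cluster BDMSXY
  updated: d(BDMSXY,P)=275/16
iteration 6: select BDMSXY,P (d=275/16); attach at lengths (275/32, 275/32); label the merged cluster BDMPSXY
final tree: (((((B:-75/8,Y:115/8):67/12,M:161/12):129/16,X:7/16):49/16,(D:-1/5,S:6/5):189/16):275/32,P:275/32)
total length: 1049/16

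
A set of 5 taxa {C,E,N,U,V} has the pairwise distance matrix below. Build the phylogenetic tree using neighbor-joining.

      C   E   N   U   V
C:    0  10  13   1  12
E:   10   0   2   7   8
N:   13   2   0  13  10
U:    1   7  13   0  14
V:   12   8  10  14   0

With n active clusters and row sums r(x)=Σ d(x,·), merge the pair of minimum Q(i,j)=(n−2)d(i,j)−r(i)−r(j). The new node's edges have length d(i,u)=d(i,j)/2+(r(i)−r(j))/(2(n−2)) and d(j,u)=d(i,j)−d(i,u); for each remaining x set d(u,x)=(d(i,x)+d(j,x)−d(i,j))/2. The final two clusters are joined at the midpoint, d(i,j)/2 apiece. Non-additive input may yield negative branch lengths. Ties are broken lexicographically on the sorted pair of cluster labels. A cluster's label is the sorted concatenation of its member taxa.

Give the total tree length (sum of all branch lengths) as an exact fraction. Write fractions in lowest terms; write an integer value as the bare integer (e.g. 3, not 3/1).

iteration 1: select C,U (d=1, Q=-68); attach at lengths (2/3, 1/3); label the merged cluster CU
  updated: d(CU,E)=8, d(CU,N)=25/2, d(CU,V)=25/2
iteration 2: select CU,V (d=25/2, Q=-77/2); attach at lengths (55/8, 45/8); label the merged cluster CUV
  updated: d(CUV,E)=7/4, d(CUV,N)=5
iteration 3: select CUV,E (d=7/4, Q=-35/4); attach at lengths (19/8, -5/8); label the merged cluster CEUV
  updated: d(CEUV,N)=21/8
iteration 4: select CEUV,N (d=21/8); attach at lengths (21/16, 21/16); label the merged cluster CENUV
final tree: ((((C:2/3,U:1/3):55/8,V:45/8):19/8,E:-5/8):21/16,N:21/16)
total length: 143/8

143/8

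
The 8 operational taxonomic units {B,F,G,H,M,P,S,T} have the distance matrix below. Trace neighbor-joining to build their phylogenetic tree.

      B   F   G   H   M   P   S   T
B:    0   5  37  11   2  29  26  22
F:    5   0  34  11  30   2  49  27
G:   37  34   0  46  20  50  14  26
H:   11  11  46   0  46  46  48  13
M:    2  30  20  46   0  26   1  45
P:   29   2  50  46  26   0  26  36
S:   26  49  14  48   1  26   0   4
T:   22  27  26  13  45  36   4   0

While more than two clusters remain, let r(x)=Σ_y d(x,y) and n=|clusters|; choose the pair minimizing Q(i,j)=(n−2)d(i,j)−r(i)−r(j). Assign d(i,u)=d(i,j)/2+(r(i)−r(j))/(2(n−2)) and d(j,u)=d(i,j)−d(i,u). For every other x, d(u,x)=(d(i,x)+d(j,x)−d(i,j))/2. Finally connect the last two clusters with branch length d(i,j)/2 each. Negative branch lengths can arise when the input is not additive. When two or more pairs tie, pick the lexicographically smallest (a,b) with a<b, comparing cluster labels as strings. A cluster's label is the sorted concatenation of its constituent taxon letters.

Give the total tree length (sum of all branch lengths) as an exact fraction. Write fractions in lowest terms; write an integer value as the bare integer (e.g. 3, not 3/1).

2225/32

1. join F+P (d=2, Q=-361) ⇒ FP; edges |F|=-15/4, |P|=23/4
  updated: d(B,FP)=16, d(FP,G)=41, d(FP,H)=55/2, d(FP,M)=27, d(FP,S)=73/2, d(FP,T)=61/2
2. join H+T (d=13, Q=-267) ⇒ HT; edges |H|=58/5, |T|=7/5
  updated: d(B,HT)=10, d(FP,HT)=45/2, d(G,HT)=59/2, d(HT,M)=39, d(HT,S)=39/2
3. join G+S (d=14, Q=-365/2) ⇒ GS; edges |G|=201/16, |S|=23/16
  updated: d(B,GS)=49/2, d(FP,GS)=127/4, d(GS,HT)=35/2, d(GS,M)=7/2
4. join GS+M (d=7/2, Q=-553/4) ⇒ GMS; edges |GS|=65/24, |M|=19/24
  updated: d(B,GMS)=23/2, d(FP,GMS)=221/8, d(GMS,HT)=53/2
5. join B+GMS (d=23/2, Q=-641/8) ⇒ BGMS; edges |B|=-41/32, |GMS|=409/32
  updated: d(BGMS,FP)=257/16, d(BGMS,HT)=25/2
6. join BGMS+FP (d=257/16, Q=-817/16) ⇒ BFGMPS; edges |BGMS|=97/32, |FP|=417/32
  updated: d(BFGMPS,HT)=303/32
7. join BFGMPS+HT (d=303/32) ⇒ BFGHMPST; edges |BFGMPS|=303/64, |HT|=303/64
final tree: (((B:-41/32,((G:201/16,S:23/16):65/24,M:19/24):409/32):97/32,(F:-15/4,P:23/4):417/32):303/64,(H:58/5,T:7/5):303/64)
total length: 2225/32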